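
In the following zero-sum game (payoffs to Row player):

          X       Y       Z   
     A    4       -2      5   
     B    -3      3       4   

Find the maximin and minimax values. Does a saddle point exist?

Maximin = -2, Minimax = 3, Saddle: False

Work:
Row minimums: [-2, -3] → maximin = -2
Column maximums: [4, 3, 5] → minimax = 3
No saddle point (maximin ≠ minimax). Mixed strategy needed.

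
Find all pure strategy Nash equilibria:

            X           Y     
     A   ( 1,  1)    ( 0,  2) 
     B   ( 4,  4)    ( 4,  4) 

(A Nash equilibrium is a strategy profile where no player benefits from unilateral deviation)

Nash equilibrium: (B, X), (B, Y)

Work:
Best responses:
  P1 vs X: payoffs [1, 4] → best response B (payoff 4)
  P1 vs Y: payoffs [0, 4] → best response B (payoff 4)
  P2 vs A: payoffs [1, 2] → best response Y (payoff 2)
  P2 vs B: payoffs [4, 4] → best response X/Y (payoff 4)
Mutual best responses: (B,X), (B,Y) → Nash equilibria.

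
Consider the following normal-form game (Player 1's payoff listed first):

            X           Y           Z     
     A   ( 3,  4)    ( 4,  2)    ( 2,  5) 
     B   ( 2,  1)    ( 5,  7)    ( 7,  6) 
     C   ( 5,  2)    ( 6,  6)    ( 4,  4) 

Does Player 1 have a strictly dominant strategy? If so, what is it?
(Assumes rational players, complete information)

No strictly dominant strategy exists for Player 1

Work:
A strategy strictly dominates another if it gives a strictly higher payoff against every opponent action. Compare each pair of P1's strategies column-by-column:
  A vs B: [3 vs 2, 4 vs 5, 2 vs 7] → A does not strictly dominate B (column Y: 4 ≤ 5)
  A vs C: [3 vs 5, 4 vs 6, 2 vs 4] → A does not strictly dominate C (column X: 3 ≤ 5)
  B vs A: [2 vs 3, 5 vs 4, 7 vs 2] → B does not strictly dominate A (column X: 2 ≤ 3)
  B vs C: [2 vs 5, 5 vs 6, 7 vs 4] → B does not strictly dominate C (column X: 2 ≤ 5)
  C vs A: [5 vs 3, 6 vs 4, 4 vs 2] → C strictly dominates A
  C vs B: [5 vs 2, 6 vs 5, 4 vs 7] → C does not strictly dominate B (column Z: 4 ≤ 7)
No single strategy strictly dominates all others → no strictly dominant strategy.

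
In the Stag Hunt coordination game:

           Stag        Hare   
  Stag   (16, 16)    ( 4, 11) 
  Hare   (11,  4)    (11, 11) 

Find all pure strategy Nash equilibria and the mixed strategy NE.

Pure NE: (Stag, Stag) and (Hare, Hare); Mixed NE: p = 0.5833, q = 0.5833

Work:
Check pure NE:
(Stag, Stag): (16, 16) - no unilateral deviation beneficial
(Hare, Hare): (11, 11) - no unilateral deviation beneficial
Mixed NE: P1 plays Stag with p = 0.5833, P2 plays Stag with q = 0.5833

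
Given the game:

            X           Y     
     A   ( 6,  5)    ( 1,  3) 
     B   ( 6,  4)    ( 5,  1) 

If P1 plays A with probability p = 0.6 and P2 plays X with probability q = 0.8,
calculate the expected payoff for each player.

E[P1] = 5.32, E[P2] = 4.12

Work:
E[P1] = p·q·π₁(A,X) + p·(1-q)·π₁(A,Y) + (1-p)·q·π₁(B,X) + (1-p)·(1-q)·π₁(B,Y)
= 0.6·0.8·6 + 0.6·0.2·1 + 0.4·0.8·6 + 0.4·0.2·5
= 5.32

E[P2] = 4.12 (similar calculation)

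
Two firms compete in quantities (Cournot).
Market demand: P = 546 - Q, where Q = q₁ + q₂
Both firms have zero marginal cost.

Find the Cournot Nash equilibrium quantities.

q₁* = q₂* = 182.0; P* = 182.0

Work:
Profit: π_i = P·q_i = (a - q_i - q_j)·q_i
FOC: ∂π_i/∂q_i = a - 2q_i - q_j = 0
Reaction function: q_i = (546 - q_j)/2
Symmetry: q* = 546/3 = 182.0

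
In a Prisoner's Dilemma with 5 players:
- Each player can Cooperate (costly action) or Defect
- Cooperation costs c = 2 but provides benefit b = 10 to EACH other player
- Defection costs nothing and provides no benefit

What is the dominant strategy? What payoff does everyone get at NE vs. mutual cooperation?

Dominant: Defect; NE payoff = 0; Coop payoff = 38

Work:
Defect dominates (saves cost c = 2, benefit to others is external)
NE: All defect → everyone gets 0
If all cooperate: each receives (4)×10 - 2 = 38
Social dilemma: 38 > 0 but NE gives 0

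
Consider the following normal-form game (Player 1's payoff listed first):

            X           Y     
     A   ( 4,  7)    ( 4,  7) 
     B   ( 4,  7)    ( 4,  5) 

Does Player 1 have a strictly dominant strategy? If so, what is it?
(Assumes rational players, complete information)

No strictly dominant strategy exists for Player 1

Work:
A strategy strictly dominates another if it gives a strictly higher payoff against every opponent action. Compare each pair of P1's strategies column-by-column:
  A vs B: [4 vs 4, 4 vs 4] → A does not strictly dominate B (column X: 4 ≤ 4)
  B vs A: [4 vs 4, 4 vs 4] → B does not strictly dominate A (column X: 4 ≤ 4)
No single strategy strictly dominates all others → no strictly dominant strategy.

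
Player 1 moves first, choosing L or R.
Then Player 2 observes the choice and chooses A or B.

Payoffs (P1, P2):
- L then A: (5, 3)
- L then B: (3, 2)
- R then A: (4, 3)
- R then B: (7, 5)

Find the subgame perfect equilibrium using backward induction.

P1 plays R, P2 plays A after L and B after R; Payoff (7, 5)

Work:
Backward induction:
After L: P2 chooses A → P1 gets 5
After R: P2 chooses B → P1 gets 7
P1 chooses R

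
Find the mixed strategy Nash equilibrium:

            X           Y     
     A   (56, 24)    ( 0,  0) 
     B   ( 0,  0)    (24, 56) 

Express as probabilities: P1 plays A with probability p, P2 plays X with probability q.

p = 0.7, q = 0.3

Work:
Find probabilities that make opponent indifferent:
P2 chooses q to make P1 indifferent between A and B
P1 chooses p to make P2 indifferent between X and Y
Mixed NE: P1 plays (A: 0.7, B: 0.3), P2 plays (X: 0.3, Y: 0.7)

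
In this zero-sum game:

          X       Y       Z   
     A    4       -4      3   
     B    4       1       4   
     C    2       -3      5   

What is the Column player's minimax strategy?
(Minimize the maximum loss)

Column should play Y, value = 1

Work:
Column player minimizes Row's maximum payoff:
Column X: max payoff to Row = 4
Column Y: max payoff to Row = 1
Column Z: max payoff to Row = 5
Minimum is 1, achieved by column Y.
Minimax strategy: Y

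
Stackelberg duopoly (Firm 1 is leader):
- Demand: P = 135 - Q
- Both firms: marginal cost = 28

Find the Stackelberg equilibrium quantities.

q₁* (leader) = 53.5, q₂* (follower) = 26.75

Work:
Follower's reaction: q₂ = (a - c - q₁)/2
Leader substitutes: π₁ = q₁·(a - q₁ - (a-c-q₁)/2 - c)
FOC: q₁* = (135 - 28)/2 = 53.50
Then: q₂* = (135 - 28 - 53.5)/2 = 26.75
Leader has first-mover advantage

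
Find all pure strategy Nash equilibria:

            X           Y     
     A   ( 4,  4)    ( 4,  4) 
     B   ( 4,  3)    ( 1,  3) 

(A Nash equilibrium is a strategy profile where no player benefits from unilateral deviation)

Nash equilibrium: (A, X), (A, Y), (B, X)

Work:
Best responses:
  P1 vs X: payoffs [4, 4] → best response A/B (payoff 4)
  P1 vs Y: payoffs [4, 1] → best response A (payoff 4)
  P2 vs A: payoffs [4, 4] → best response X/Y (payoff 4)
  P2 vs B: payoffs [3, 3] → best response X/Y (payoff 3)
Mutual best responses: (A,X), (A,Y), (B,X) → Nash equilibria.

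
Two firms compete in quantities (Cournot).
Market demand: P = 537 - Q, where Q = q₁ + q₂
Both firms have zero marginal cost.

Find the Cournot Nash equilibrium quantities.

q₁* = q₂* = 179.0; P* = 179.0

Work:
Profit: π_i = P·q_i = (a - q_i - q_j)·q_i
FOC: ∂π_i/∂q_i = a - 2q_i - q_j = 0
Reaction function: q_i = (537 - q_j)/2
Symmetry: q* = 537/3 = 179.0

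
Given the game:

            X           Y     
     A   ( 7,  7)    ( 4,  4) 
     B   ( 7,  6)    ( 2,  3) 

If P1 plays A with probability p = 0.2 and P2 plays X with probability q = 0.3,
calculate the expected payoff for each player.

E[P1] = 3.78, E[P2] = 4.1

Work:
E[P1] = p·q·π₁(A,X) + p·(1-q)·π₁(A,Y) + (1-p)·q·π₁(B,X) + (1-p)·(1-q)·π₁(B,Y)
= 0.2·0.3·7 + 0.2·0.7·4 + 0.8·0.3·7 + 0.8·0.7·2
= 3.78

E[P2] = 4.1 (similar calculation)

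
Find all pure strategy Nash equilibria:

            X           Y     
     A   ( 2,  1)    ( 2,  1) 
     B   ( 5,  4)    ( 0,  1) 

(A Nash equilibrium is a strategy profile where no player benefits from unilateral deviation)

Nash equilibrium: (A, Y), (B, X)

Work:
Best responses:
  P1 vs X: payoffs [2, 5] → best response B (payoff 5)
  P1 vs Y: payoffs [2, 0] → best response A (payoff 2)
  P2 vs A: payoffs [1, 1] → best response X/Y (payoff 1)
  P2 vs B: payoffs [4, 1] → best response X (payoff 4)
Mutual best responses: (A,Y), (B,X) → Nash equilibria.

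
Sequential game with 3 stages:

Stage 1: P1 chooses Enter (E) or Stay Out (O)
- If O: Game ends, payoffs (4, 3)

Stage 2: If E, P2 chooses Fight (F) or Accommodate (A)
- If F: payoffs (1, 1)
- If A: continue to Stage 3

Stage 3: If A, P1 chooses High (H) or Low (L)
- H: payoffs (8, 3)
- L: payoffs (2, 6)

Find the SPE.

SPE: (E, A, H); Outcome (8, 3)

Work:
Stage 3: P1 chooses H (8 vs 2)
Stage 2: P2: F->1, A->3 (anticipating H). Choose A
Stage 1: P1: O->4, E->8 (anticipating A, H). Choose E
SPE path: E -> A -> H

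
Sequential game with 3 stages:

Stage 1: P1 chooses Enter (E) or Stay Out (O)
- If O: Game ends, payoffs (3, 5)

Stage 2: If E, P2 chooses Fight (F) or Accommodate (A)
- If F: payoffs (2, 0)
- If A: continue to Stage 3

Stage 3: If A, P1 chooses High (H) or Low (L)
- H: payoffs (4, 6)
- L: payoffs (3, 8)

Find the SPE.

SPE: (E, A, H); Outcome (4, 6)

Work:
Stage 3: P1 chooses H (4 vs 3)
Stage 2: P2: F->0, A->6 (anticipating H). Choose A
Stage 1: P1: O->3, E->4 (anticipating A, H). Choose E
SPE path: E -> A -> H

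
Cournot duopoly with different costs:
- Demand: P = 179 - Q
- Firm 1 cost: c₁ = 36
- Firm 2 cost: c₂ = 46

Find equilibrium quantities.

q₁* = 51.0, q₂* = 41.0

Work:
Reaction: q₁ = (179 - 36 - q₂)/2
Reaction: q₂ = (179 - 46 - q₁)/2
Solve simultaneously:
q₁* = (179 - 2×36 + 46)/3 = 51.0
q₂* = (179 - 2×46 + 36)/3 = 41.0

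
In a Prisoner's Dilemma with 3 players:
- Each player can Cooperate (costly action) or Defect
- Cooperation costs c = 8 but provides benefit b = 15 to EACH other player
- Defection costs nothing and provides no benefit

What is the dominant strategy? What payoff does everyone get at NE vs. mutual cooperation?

Dominant: Defect; NE payoff = 0; Coop payoff = 22

Work:
Defect dominates (saves cost c = 8, benefit to others is external)
NE: All defect → everyone gets 0
If all cooperate: each receives (2)×15 - 8 = 22
Social dilemma: 22 > 0 but NE gives 0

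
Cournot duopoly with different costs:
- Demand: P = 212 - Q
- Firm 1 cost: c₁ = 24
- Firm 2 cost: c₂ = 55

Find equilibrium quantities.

q₁* = 73.0, q₂* = 42.0

Work:
Reaction: q₁ = (212 - 24 - q₂)/2
Reaction: q₂ = (212 - 55 - q₁)/2
Solve simultaneously:
q₁* = (212 - 2×24 + 55)/3 = 73.0
q₂* = (212 - 2×55 + 24)/3 = 42.0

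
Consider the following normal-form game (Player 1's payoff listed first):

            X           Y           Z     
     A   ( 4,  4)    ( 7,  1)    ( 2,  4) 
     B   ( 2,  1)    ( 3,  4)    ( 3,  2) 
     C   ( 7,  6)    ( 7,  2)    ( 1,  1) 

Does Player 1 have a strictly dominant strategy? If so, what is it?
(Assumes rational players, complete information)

No strictly dominant strategy exists for Player 1

Work:
A strategy strictly dominates another if it gives a strictly higher payoff against every opponent action. Compare each pair of P1's strategies column-by-column:
  A vs B: [4 vs 2, 7 vs 3, 2 vs 3] → A does not strictly dominate B (column Z: 2 ≤ 3)
  A vs C: [4 vs 7, 7 vs 7, 2 vs 1] → A does not strictly dominate C (column X: 4 ≤ 7)
  B vs A: [2 vs 4, 3 vs 7, 3 vs 2] → B does not strictly dominate A (column X: 2 ≤ 4)
  B vs C: [2 vs 7, 3 vs 7, 3 vs 1] → B does not strictly dominate C (column X: 2 ≤ 7)
  C vs A: [7 vs 4, 7 vs 7, 1 vs 2] → C does not strictly dominate A (column Y: 7 ≤ 7)
  C vs B: [7 vs 2, 7 vs 3, 1 vs 3] → C does not strictly dominate B (column Z: 1 ≤ 3)
No single strategy strictly dominates all others → no strictly dominant strategy.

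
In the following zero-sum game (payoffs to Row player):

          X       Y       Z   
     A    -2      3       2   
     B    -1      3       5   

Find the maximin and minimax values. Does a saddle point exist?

Maximin = -1, Minimax = -1, Saddle: True

Work:
Row minimums: [-2, -1] → maximin = -1
Column maximums: [-1, 3, 5] → minimax = -1
Saddle point exists! Game value = -1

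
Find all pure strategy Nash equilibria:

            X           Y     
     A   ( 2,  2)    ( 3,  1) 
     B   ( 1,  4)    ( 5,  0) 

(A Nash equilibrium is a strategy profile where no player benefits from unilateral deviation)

Nash equilibrium: (A, X)

Work:
Best responses:
  P1 vs X: payoffs [2, 1] → best response A (payoff 2)
  P1 vs Y: payoffs [3, 5] → best response B (payoff 5)
  P2 vs A: payoffs [2, 1] → best response X (payoff 2)
  P2 vs B: payoffs [4, 0] → best response X (payoff 4)
Mutual best responses: (A,X) → Nash equilibria.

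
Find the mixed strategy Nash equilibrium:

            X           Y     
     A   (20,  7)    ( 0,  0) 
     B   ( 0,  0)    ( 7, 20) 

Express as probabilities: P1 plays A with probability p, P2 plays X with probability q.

p = 0.7407, q = 0.2593

Work:
Find probabilities that make opponent indifferent:
P2 chooses q to make P1 indifferent between A and B
P1 chooses p to make P2 indifferent between X and Y
Mixed NE: P1 plays (A: 0.7407, B: 0.2593), P2 plays (X: 0.2593, Y: 0.7407)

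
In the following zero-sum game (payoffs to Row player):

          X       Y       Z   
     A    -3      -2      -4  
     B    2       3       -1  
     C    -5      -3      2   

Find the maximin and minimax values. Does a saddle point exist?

Maximin = -1, Minimax = 2, Saddle: False

Work:
Row minimums: [-4, -1, -5] → maximin = -1
Column maximums: [2, 3, 2] → minimax = 2
No saddle point (maximin ≠ minimax). Mixed strategy needed.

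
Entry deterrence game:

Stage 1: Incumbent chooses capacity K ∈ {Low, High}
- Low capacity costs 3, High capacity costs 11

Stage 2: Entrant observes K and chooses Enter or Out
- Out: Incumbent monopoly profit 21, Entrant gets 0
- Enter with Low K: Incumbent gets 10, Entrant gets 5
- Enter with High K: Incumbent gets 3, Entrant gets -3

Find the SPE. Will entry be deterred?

SPE: (High, Enter|Low, Out|High); Entry deterred. Incumbent net profit = 10

Work:
After Low K: Entrant enters (5 > 0)
After High K: Entrant stays out (-3 < 0)
Incumbent: Low → 10−3=7, High → 21−11=10
Incumbent chooses High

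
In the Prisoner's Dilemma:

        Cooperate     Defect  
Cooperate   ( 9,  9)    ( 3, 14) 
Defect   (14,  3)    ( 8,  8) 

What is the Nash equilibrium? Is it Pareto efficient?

(Defect, Defect) is NE; not Pareto efficient

Work:
Defect dominates Cooperate for both players:
If P2 cooperates: Defect (14) > Cooperate (9)
If P2 defects: Defect (8) > Cooperate (3)
NE: (Defect, Defect) with payoff (8, 8)
But (Cooperate, Cooperate) = (9, 9) Pareto dominates (8, 8)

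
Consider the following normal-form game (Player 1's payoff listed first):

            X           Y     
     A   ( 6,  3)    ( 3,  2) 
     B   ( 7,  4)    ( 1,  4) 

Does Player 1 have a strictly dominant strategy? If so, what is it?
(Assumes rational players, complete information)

No strictly dominant strategy exists for Player 1

Work:
A strategy strictly dominates another if it gives a strictly higher payoff against every opponent action. Compare each pair of P1's strategies column-by-column:
  A vs B: [6 vs 7, 3 vs 1] → A does not strictly dominate B (column X: 6 ≤ 7)
  B vs A: [7 vs 6, 1 vs 3] → B does not strictly dominate A (column Y: 1 ≤ 3)
No single strategy strictly dominates all others → no strictly dominant strategy.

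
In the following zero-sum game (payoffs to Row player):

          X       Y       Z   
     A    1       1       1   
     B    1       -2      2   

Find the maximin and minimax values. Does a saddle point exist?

Maximin = 1, Minimax = 1, Saddle: True

Work:
Row minimums: [1, -2] → maximin = 1
Column maximums: [1, 1, 2] → minimax = 1
Saddle point exists! Game value = 1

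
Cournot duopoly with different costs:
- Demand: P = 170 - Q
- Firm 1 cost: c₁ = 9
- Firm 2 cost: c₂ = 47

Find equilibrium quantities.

q₁* = 66.33, q₂* = 28.33

Work:
Reaction: q₁ = (170 - 9 - q₂)/2
Reaction: q₂ = (170 - 47 - q₁)/2
Solve simultaneously:
q₁* = (170 - 2×9 + 47)/3 = 66.33
q₂* = (170 - 2×47 + 9)/3 = 28.33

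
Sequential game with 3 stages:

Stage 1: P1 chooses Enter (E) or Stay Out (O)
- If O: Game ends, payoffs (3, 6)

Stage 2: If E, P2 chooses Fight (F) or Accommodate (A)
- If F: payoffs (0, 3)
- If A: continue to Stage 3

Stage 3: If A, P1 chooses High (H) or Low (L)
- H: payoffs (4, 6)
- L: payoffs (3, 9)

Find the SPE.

SPE: (E, A, H); Outcome (4, 6)

Work:
Stage 3: P1 chooses H (4 vs 3)
Stage 2: P2: F->3, A->6 (anticipating H). Choose A
Stage 1: P1: O->3, E->4 (anticipating A, H). Choose E
SPE path: E -> A -> H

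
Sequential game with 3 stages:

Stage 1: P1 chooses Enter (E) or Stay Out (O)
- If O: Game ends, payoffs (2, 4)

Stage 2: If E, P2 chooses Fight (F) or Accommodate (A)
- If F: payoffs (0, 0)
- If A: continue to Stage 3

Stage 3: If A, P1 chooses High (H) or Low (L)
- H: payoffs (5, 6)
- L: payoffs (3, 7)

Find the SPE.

SPE: (E, A, H); Outcome (5, 6)

Work:
Stage 3: P1 chooses H (5 vs 3)
Stage 2: P2: F->0, A->6 (anticipating H). Choose A
Stage 1: P1: O->2, E->5 (anticipating A, H). Choose E
SPE path: E -> A -> H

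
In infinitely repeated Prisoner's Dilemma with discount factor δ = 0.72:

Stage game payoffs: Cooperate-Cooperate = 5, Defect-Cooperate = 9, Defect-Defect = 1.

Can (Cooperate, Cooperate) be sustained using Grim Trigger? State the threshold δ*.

δ* = 0.5; since δ = 0.72 ≥ 0.5, cooperation can be sustained

Work:
For Grim Trigger:
Cooperate forever: 5/(1-δ)
Defect then punished: 9 + 1·δ/(1-δ)
Need: 5/(1-δ) ≥ 9 + 1·δ/(1-δ)
Solving: δ ≥ (T-R)/(T-P) = (9-5)/(9-1) = 0.5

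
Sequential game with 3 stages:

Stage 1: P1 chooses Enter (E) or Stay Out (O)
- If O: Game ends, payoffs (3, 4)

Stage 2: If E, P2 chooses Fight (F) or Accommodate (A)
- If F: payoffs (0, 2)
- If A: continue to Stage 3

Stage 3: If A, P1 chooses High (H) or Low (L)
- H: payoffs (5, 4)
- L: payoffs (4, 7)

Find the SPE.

SPE: (E, A, H); Outcome (5, 4)

Work:
Stage 3: P1 chooses H (5 vs 4)
Stage 2: P2: F->2, A->4 (anticipating H). Choose A
Stage 1: P1: O->3, E->5 (anticipating A, H). Choose E
SPE path: E -> A -> H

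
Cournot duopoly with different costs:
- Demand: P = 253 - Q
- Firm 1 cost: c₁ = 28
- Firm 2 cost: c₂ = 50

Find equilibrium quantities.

q₁* = 82.33, q₂* = 60.33

Work:
Reaction: q₁ = (253 - 28 - q₂)/2
Reaction: q₂ = (253 - 50 - q₁)/2
Solve simultaneously:
q₁* = (253 - 2×28 + 50)/3 = 82.33
q₂* = (253 - 2×50 + 28)/3 = 60.33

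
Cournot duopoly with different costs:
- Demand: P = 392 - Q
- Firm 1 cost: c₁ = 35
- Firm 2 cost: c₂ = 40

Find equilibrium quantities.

q₁* = 120.67, q₂* = 115.67

Work:
Reaction: q₁ = (392 - 35 - q₂)/2
Reaction: q₂ = (392 - 40 - q₁)/2
Solve simultaneously:
q₁* = (392 - 2×35 + 40)/3 = 120.67
q₂* = (392 - 2×40 + 35)/3 = 115.67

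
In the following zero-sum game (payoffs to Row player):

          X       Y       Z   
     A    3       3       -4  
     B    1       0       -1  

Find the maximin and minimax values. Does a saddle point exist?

Maximin = -1, Minimax = -1, Saddle: True

Work:
Row minimums: [-4, -1] → maximin = -1
Column maximums: [3, 3, -1] → minimax = -1
Saddle point exists! Game value = -1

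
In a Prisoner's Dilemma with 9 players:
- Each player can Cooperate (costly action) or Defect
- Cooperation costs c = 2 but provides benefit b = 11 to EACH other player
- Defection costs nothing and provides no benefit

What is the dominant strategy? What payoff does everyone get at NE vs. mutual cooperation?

Dominant: Defect; NE payoff = 0; Coop payoff = 86

Work:
Defect dominates (saves cost c = 2, benefit to others is external)
NE: All defect → everyone gets 0
If all cooperate: each receives (8)×11 - 2 = 86
Social dilemma: 86 > 0 but NE gives 0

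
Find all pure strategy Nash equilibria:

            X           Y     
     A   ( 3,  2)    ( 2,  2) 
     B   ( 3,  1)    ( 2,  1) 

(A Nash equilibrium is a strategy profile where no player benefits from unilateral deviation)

Nash equilibrium: (A, X), (A, Y), (B, X), (B, Y)

Work:
Best responses:
  P1 vs X: payoffs [3, 3] → best response A/B (payoff 3)
  P1 vs Y: payoffs [2, 2] → best response A/B (payoff 2)
  P2 vs A: payoffs [2, 2] → best response X/Y (payoff 2)
  P2 vs B: payoffs [1, 1] → best response X/Y (payoff 1)
Mutual best responses: (A,X), (A,Y), (B,X), (B,Y) → Nash equilibria.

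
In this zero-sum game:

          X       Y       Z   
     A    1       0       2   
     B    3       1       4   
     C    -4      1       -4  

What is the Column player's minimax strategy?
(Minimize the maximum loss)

Column should play Y, value = 1

Work:
Column player minimizes Row's maximum payoff:
Column X: max payoff to Row = 3
Column Y: max payoff to Row = 1
Column Z: max payoff to Row = 4
Minimum is 1, achieved by column Y.
Minimax strategy: Y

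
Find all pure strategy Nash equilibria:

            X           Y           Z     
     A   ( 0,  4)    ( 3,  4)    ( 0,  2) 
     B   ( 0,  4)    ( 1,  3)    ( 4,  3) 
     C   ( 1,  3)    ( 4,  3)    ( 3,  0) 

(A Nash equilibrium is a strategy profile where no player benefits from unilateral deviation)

Nash equilibrium: (C, X), (C, Y)

Work:
Best responses:
  P1 vs X: payoffs [0, 0, 1] → best response C (payoff 1)
  P1 vs Y: payoffs [3, 1, 4] → best response C (payoff 4)
  P1 vs Z: payoffs [0, 4, 3] → best response B (payoff 4)
  P2 vs A: payoffs [4, 4, 2] → best response X/Y (payoff 4)
  P2 vs B: payoffs [4, 3, 3] → best response X (payoff 4)
  P2 vs C: payoffs [3, 3, 0] → best response X/Y (payoff 3)
Mutual best responses: (C,X), (C,Y) → Nash equilibria.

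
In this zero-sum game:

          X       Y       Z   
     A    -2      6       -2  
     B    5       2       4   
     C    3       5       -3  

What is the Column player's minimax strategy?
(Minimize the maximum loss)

Column should play Z, value = 4

Work:
Column player minimizes Row's maximum payoff:
Column X: max payoff to Row = 5
Column Y: max payoff to Row = 6
Column Z: max payoff to Row = 4
Minimum is 4, achieved by column Z.
Minimax strategy: Z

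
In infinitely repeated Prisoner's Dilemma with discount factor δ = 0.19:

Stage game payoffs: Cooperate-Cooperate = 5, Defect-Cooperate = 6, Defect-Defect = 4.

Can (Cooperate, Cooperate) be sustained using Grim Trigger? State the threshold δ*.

δ* = 0.5; since δ = 0.19 < 0.5, cooperation cannot be sustained

Work:
For Grim Trigger:
Cooperate forever: 5/(1-δ)
Defect then punished: 6 + 4·δ/(1-δ)
Need: 5/(1-δ) ≥ 6 + 4·δ/(1-δ)
Solving: δ ≥ (T-R)/(T-P) = (6-5)/(6-4) = 0.5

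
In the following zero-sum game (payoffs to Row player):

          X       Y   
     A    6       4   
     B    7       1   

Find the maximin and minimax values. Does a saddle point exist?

Maximin = 4, Minimax = 4, Saddle: True

Work:
Row minimums: [4, 1] → maximin = 4
Column maximums: [7, 4] → minimax = 4
Saddle point exists! Game value = 4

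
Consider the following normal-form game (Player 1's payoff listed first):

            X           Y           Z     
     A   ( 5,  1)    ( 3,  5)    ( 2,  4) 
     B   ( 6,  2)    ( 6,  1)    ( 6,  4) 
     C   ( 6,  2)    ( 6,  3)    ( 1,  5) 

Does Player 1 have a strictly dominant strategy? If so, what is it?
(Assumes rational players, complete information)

No strictly dominant strategy exists for Player 1

Work:
A strategy strictly dominates another if it gives a strictly higher payoff against every opponent action. Compare each pair of P1's strategies column-by-column:
  A vs B: [5 vs 6, 3 vs 6, 2 vs 6] → A does not strictly dominate B (column X: 5 ≤ 6)
  A vs C: [5 vs 6, 3 vs 6, 2 vs 1] → A does not strictly dominate C (column X: 5 ≤ 6)
  B vs A: [6 vs 5, 6 vs 3, 6 vs 2] → B strictly dominates A
  B vs C: [6 vs 6, 6 vs 6, 6 vs 1] → B does not strictly dominate C (column X: 6 ≤ 6)
  C vs A: [6 vs 5, 6 vs 3, 1 vs 2] → C does not strictly dominate A (column Z: 1 ≤ 2)
  C vs B: [6 vs 6, 6 vs 6, 1 vs 6] → C does not strictly dominate B (column X: 6 ≤ 6)
No single strategy strictly dominates all others → no strictly dominant strategy.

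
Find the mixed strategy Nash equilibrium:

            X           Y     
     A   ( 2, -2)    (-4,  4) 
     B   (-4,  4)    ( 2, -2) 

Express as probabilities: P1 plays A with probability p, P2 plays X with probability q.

p = 0.5, q = 0.5

Work:
Find probabilities that make opponent indifferent:
P2 chooses q to make P1 indifferent between A and B
P1 chooses p to make P2 indifferent between X and Y
Mixed NE: P1 plays (A: 0.5, B: 0.5), P2 plays (X: 0.5, Y: 0.5)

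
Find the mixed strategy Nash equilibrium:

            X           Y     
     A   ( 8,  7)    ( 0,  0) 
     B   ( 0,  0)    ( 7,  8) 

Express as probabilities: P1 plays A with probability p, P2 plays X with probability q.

p = 0.5333, q = 0.4667

Work:
Find probabilities that make opponent indifferent:
P2 chooses q to make P1 indifferent between A and B
P1 chooses p to make P2 indifferent between X and Y
Mixed NE: P1 plays (A: 0.5333, B: 0.4667), P2 plays (X: 0.4667, Y: 0.5333)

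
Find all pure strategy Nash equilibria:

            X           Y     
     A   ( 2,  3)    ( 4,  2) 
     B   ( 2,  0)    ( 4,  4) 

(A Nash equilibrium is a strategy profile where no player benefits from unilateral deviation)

Nash equilibrium: (A, X), (B, Y)

Work:
Best responses:
  P1 vs X: payoffs [2, 2] → best response A/B (payoff 2)
  P1 vs Y: payoffs [4, 4] → best response A/B (payoff 4)
  P2 vs A: payoffs [3, 2] → best response X (payoff 3)
  P2 vs B: payoffs [0, 4] → best response Y (payoff 4)
Mutual best responses: (A,X), (B,Y) → Nash equilibria.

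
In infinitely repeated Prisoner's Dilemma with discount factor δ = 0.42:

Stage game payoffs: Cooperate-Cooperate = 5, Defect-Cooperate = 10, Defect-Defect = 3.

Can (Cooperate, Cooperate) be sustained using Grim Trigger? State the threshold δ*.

δ* = 0.7143; since δ = 0.42 < 0.7143, cooperation cannot be sustained

Work:
For Grim Trigger:
Cooperate forever: 5/(1-δ)
Defect then punished: 10 + 3·δ/(1-δ)
Need: 5/(1-δ) ≥ 10 + 3·δ/(1-δ)
Solving: δ ≥ (T-R)/(T-P) = (10-5)/(10-3) = 0.7143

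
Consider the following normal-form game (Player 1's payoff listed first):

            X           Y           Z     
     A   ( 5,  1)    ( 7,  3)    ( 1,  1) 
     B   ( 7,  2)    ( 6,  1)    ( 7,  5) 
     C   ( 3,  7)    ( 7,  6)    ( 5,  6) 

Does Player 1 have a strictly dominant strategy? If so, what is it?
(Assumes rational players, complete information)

No strictly dominant strategy exists for Player 1

Work:
A strategy strictly dominates another if it gives a strictly higher payoff against every opponent action. Compare each pair of P1's strategies column-by-column:
  A vs B: [5 vs 7, 7 vs 6, 1 vs 7] → A does not strictly dominate B (column X: 5 ≤ 7)
  A vs C: [5 vs 3, 7 vs 7, 1 vs 5] → A does not strictly dominate C (column Y: 7 ≤ 7)
  B vs A: [7 vs 5, 6 vs 7, 7 vs 1] → B does not strictly dominate A (column Y: 6 ≤ 7)
  B vs C: [7 vs 3, 6 vs 7, 7 vs 5] → B does not strictly dominate C (column Y: 6 ≤ 7)
  C vs A: [3 vs 5, 7 vs 7, 5 vs 1] → C does not strictly dominate A (column X: 3 ≤ 5)
  C vs B: [3 vs 7, 7 vs 6, 5 vs 7] → C does not strictly dominate B (column X: 3 ≤ 7)
No single strategy strictly dominates all others → no strictly dominant strategy.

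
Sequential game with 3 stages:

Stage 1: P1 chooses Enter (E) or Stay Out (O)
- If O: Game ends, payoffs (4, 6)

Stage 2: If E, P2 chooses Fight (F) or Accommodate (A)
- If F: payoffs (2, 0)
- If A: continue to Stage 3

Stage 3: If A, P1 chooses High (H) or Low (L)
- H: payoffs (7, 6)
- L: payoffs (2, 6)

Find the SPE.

SPE: (E, A, H); Outcome (7, 6)

Work:
Stage 3: P1 chooses H (7 vs 2)
Stage 2: P2: F->0, A->6 (anticipating H). Choose A
Stage 1: P1: O->4, E->7 (anticipating A, H). Choose E
SPE path: E -> A -> H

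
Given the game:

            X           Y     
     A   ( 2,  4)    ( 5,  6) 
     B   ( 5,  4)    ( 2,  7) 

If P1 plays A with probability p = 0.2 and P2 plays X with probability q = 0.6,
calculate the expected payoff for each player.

E[P1] = 3.68, E[P2] = 5.12

Work:
E[P1] = p·q·π₁(A,X) + p·(1-q)·π₁(A,Y) + (1-p)·q·π₁(B,X) + (1-p)·(1-q)·π₁(B,Y)
= 0.2·0.6·2 + 0.2·0.4·5 + 0.8·0.6·5 + 0.8·0.4·2
= 3.68

E[P2] = 5.12 (similar calculation)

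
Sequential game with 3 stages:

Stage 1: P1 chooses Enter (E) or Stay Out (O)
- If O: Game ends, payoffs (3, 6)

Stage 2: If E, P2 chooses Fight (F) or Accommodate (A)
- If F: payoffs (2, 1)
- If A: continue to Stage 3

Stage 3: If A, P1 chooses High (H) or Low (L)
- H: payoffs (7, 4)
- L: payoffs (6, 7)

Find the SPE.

SPE: (E, A, H); Outcome (7, 4)

Work:
Stage 3: P1 chooses H (7 vs 6)
Stage 2: P2: F->1, A->4 (anticipating H). Choose A
Stage 1: P1: O->3, E->7 (anticipating A, H). Choose E
SPE path: E -> A -> H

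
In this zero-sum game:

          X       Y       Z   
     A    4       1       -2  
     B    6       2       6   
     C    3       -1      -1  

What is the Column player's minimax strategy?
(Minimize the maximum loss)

Column should play Y, value = 2

Work:
Column player minimizes Row's maximum payoff:
Column X: max payoff to Row = 6
Column Y: max payoff to Row = 2
Column Z: max payoff to Row = 6
Minimum is 2, achieved by column Y.
Minimax strategy: Y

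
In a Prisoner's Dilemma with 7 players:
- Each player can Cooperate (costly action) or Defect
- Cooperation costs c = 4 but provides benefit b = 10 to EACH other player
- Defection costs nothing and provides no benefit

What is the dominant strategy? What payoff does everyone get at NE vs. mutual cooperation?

Dominant: Defect; NE payoff = 0; Coop payoff = 56

Work:
Defect dominates (saves cost c = 4, benefit to others is external)
NE: All defect → everyone gets 0
If all cooperate: each receives (6)×10 - 4 = 56
Social dilemma: 56 > 0 but NE gives 0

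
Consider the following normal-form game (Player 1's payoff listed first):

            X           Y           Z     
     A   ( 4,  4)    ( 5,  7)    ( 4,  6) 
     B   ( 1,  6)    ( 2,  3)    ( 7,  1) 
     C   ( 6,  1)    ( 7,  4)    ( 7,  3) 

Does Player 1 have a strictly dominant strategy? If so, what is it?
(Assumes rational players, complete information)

No strictly dominant strategy exists for Player 1

Work:
A strategy strictly dominates another if it gives a strictly higher payoff against every opponent action. Compare each pair of P1's strategies column-by-column:
  A vs B: [4 vs 1, 5 vs 2, 4 vs 7] → A does not strictly dominate B (column Z: 4 ≤ 7)
  A vs C: [4 vs 6, 5 vs 7, 4 vs 7] → A does not strictly dominate C (column X: 4 ≤ 6)
  B vs A: [1 vs 4, 2 vs 5, 7 vs 4] → B does not strictly dominate A (column X: 1 ≤ 4)
  B vs C: [1 vs 6, 2 vs 7, 7 vs 7] → B does not strictly dominate C (column X: 1 ≤ 6)
  C vs A: [6 vs 4, 7 vs 5, 7 vs 4] → C strictly dominates A
  C vs B: [6 vs 1, 7 vs 2, 7 vs 7] → C does not strictly dominate B (column Z: 7 ≤ 7)
No single strategy strictly dominates all others → no strictly dominant strategy.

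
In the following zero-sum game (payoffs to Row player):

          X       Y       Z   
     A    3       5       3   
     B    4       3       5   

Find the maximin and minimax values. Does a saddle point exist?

Maximin = 3, Minimax = 4, Saddle: False

Work:
Row minimums: [3, 3] → maximin = 3
Column maximums: [4, 5, 5] → minimax = 4
No saddle point (maximin ≠ minimax). Mixed strategy needed.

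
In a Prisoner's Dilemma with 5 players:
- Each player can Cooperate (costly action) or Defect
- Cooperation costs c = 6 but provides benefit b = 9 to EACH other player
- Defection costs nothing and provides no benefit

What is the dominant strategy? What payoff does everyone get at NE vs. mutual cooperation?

Dominant: Defect; NE payoff = 0; Coop payoff = 30

Work:
Defect dominates (saves cost c = 6, benefit to others is external)
NE: All defect → everyone gets 0
If all cooperate: each receives (4)×9 - 6 = 30
Social dilemma: 30 > 0 but NE gives 0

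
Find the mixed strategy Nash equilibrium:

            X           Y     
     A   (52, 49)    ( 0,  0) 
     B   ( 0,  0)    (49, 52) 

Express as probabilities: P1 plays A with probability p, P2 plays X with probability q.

p = 0.5149, q = 0.4851

Work:
Find probabilities that make opponent indifferent:
P2 chooses q to make P1 indifferent between A and B
P1 chooses p to make P2 indifferent between X and Y
Mixed NE: P1 plays (A: 0.5149, B: 0.4851), P2 plays (X: 0.4851, Y: 0.5149)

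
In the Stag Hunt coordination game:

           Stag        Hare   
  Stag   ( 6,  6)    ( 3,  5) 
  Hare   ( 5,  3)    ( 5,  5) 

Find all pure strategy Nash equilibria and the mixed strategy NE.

Pure NE: (Stag, Stag) and (Hare, Hare); Mixed NE: p = 0.6667, q = 0.6667

Work:
Check pure NE:
(Stag, Stag): (6, 6) - no unilateral deviation beneficial
(Hare, Hare): (5, 5) - no unilateral deviation beneficial
Mixed NE: P1 plays Stag with p = 0.6667, P2 plays Stag with q = 0.6667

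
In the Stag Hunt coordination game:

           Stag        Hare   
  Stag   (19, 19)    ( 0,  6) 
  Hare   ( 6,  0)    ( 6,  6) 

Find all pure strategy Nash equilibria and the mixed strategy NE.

Pure NE: (Stag, Stag) and (Hare, Hare); Mixed NE: p = 0.3158, q = 0.3158

Work:
Check pure NE:
(Stag, Stag): (19, 19) - no unilateral deviation beneficial
(Hare, Hare): (6, 6) - no unilateral deviation beneficial
Mixed NE: P1 plays Stag with p = 0.3158, P2 plays Stag with q = 0.3158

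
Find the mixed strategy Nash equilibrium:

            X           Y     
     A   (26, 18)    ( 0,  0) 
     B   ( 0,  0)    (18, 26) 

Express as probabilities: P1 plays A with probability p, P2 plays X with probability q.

p = 0.5909, q = 0.4091

Work:
Find probabilities that make opponent indifferent:
P2 chooses q to make P1 indifferent between A and B
P1 chooses p to make P2 indifferent between X and Y
Mixed NE: P1 plays (A: 0.5909, B: 0.4091), P2 plays (X: 0.4091, Y: 0.5909)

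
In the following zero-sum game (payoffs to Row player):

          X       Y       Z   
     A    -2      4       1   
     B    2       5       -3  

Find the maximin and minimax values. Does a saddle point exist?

Maximin = -2, Minimax = 1, Saddle: False

Work:
Row minimums: [-2, -3] → maximin = -2
Column maximums: [2, 5, 1] → minimax = 1
No saddle point (maximin ≠ minimax). Mixed strategy needed.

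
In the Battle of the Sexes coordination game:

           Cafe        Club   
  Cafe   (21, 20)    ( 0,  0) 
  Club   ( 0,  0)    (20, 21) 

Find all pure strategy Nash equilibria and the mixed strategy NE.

Pure NE: (Cafe, Cafe) and (Club, Club); Mixed NE: p = 0.5122, q = 0.4878

Work:
Check pure NE:
(Cafe, Cafe): (21, 20) - no unilateral deviation beneficial
(Club, Club): (20, 21) - no unilateral deviation beneficial
Mixed NE: P1 plays Cafe with p = 0.5122, P2 plays Cafe with q = 0.4878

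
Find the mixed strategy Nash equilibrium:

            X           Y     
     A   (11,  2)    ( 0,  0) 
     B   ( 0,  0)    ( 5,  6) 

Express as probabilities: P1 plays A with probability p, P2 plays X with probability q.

p = 0.75, q = 0.3125

Work:
Find probabilities that make opponent indifferent:
P2 chooses q to make P1 indifferent between A and B
P1 chooses p to make P2 indifferent between X and Y
Mixed NE: P1 plays (A: 0.75, B: 0.25), P2 plays (X: 0.3125, Y: 0.6875)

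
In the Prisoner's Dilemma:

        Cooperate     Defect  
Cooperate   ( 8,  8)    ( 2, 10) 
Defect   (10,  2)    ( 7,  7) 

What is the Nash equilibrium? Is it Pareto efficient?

(Defect, Defect) is NE; not Pareto efficient

Work:
Defect dominates Cooperate for both players:
If P2 cooperates: Defect (10) > Cooperate (8)
If P2 defects: Defect (7) > Cooperate (2)
NE: (Defect, Defect) with payoff (7, 7)
But (Cooperate, Cooperate) = (8, 8) Pareto dominates (7, 7)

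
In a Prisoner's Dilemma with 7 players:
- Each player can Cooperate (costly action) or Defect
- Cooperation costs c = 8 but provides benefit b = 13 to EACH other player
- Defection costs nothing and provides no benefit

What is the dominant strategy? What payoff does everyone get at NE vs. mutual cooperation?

Dominant: Defect; NE payoff = 0; Coop payoff = 70

Work:
Defect dominates (saves cost c = 8, benefit to others is external)
NE: All defect → everyone gets 0
If all cooperate: each receives (6)×13 - 8 = 70
Social dilemma: 70 > 0 but NE gives 0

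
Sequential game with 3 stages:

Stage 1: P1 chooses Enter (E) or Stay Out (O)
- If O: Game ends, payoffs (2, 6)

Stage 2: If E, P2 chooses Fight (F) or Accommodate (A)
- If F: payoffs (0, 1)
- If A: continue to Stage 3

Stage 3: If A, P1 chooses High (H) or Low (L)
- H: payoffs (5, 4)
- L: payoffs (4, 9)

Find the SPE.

SPE: (E, A, H); Outcome (5, 4)

Work:
Stage 3: P1 chooses H (5 vs 4)
Stage 2: P2: F->1, A->4 (anticipating H). Choose A
Stage 1: P1: O->2, E->5 (anticipating A, H). Choose E
SPE path: E -> A -> H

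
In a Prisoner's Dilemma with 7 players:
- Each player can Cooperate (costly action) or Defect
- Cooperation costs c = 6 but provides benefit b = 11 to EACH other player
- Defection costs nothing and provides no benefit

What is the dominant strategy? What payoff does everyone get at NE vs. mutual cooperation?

Dominant: Defect; NE payoff = 0; Coop payoff = 60

Work:
Defect dominates (saves cost c = 6, benefit to others is external)
NE: All defect → everyone gets 0
If all cooperate: each receives (6)×11 - 6 = 60
Social dilemma: 60 > 0 but NE gives 0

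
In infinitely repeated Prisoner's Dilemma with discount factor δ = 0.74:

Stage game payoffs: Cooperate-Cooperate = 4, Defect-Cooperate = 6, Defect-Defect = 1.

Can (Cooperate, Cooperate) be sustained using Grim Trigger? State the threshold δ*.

δ* = 0.4; since δ = 0.74 ≥ 0.4, cooperation can be sustained

Work:
For Grim Trigger:
Cooperate forever: 4/(1-δ)
Defect then punished: 6 + 1·δ/(1-δ)
Need: 4/(1-δ) ≥ 6 + 1·δ/(1-δ)
Solving: δ ≥ (T-R)/(T-P) = (6-4)/(6-1) = 0.4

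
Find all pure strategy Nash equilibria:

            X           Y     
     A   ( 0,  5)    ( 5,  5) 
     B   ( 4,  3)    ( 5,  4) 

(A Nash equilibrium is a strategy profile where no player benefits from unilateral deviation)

Nash equilibrium: (A, Y), (B, Y)

Work:
Best responses:
  P1 vs X: payoffs [0, 4] → best response B (payoff 4)
  P1 vs Y: payoffs [5, 5] → best response A/B (payoff 5)
  P2 vs A: payoffs [5, 5] → best response X/Y (payoff 5)
  P2 vs B: payoffs [3, 4] → best response Y (payoff 4)
Mutual best responses: (A,Y), (B,Y) → Nash equilibria.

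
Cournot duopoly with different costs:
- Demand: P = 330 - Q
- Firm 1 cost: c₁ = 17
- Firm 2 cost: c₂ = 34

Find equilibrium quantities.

q₁* = 110.0, q₂* = 93.0

Work:
Reaction: q₁ = (330 - 17 - q₂)/2
Reaction: q₂ = (330 - 34 - q₁)/2
Solve simultaneously:
q₁* = (330 - 2×17 + 34)/3 = 110.0
q₂* = (330 - 2×34 + 17)/3 = 93.0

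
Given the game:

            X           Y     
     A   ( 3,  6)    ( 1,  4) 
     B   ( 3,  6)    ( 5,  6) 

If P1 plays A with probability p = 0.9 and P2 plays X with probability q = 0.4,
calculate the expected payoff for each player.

E[P1] = 2.04, E[P2] = 4.92

Work:
E[P1] = p·q·π₁(A,X) + p·(1-q)·π₁(A,Y) + (1-p)·q·π₁(B,X) + (1-p)·(1-q)·π₁(B,Y)
= 0.9·0.4·3 + 0.9·0.6·1 + 0.1·0.4·3 + 0.1·0.6·5
= 2.04

E[P2] = 4.92 (similar calculation)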